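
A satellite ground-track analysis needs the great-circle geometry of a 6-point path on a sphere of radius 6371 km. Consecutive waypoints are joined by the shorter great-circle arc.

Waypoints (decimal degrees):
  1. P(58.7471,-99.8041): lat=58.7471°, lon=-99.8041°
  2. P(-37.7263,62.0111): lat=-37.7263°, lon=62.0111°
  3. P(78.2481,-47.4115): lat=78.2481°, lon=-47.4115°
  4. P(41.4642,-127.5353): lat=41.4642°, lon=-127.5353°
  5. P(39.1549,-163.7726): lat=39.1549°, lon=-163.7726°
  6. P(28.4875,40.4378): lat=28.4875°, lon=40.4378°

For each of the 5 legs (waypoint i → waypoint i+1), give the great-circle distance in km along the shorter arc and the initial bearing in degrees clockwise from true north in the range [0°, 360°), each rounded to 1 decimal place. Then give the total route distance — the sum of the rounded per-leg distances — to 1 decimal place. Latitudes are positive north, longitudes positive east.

Leg 1: dist=17337.2 km, bearing=37.2°
Leg 2: dist=14537.7 km, bearing=345.3°
Leg 3: dist=5291.6 km, bearing=270.7°
Leg 4: dist=3060.9 km, bearing=277.3°
Leg 5: dist=12085.7 km, bearing=337.6°
Total: 52313.1 km

Leg 1: φ1=1.0253303, φ2=-0.6584481, Δφ=-1.6837785, Δλ=2.8242080 rad; a=sin²(Δφ/2)+cosφ1·cosφ2·sin²(Δλ/2)=0.9564775390; c=2·atan2(√a, √(1-a))=2.721264487; dist=6371·c=17337.176 ≈ 17337.2 km; running total=17337.2 km
Leg 1 bearing: y=sinΔλ·cosφ2=0.24683970, x=cosφ1·sinφ2-sinφ1·cosφ2·cosΔλ=0.32493567; θ=atan2(y, x)=37.2224° ≈ 37.2°
Leg 2: φ1=-0.6584481, φ2=1.3656870, Δφ=2.0241351, Δλ=-1.9097846 rad; a=sin²(Δφ/2)+cosφ1·cosφ2·sin²(Δλ/2)=0.8263167366; c=2·atan2(√a, √(1-a))=2.281851318; dist=6371·c=14537.675 ≈ 14537.7 km; running total=31874.9 km
Leg 2 bearing: y=sinΔλ·cosφ2=-0.19208344, x=cosφ1·sinφ2-sinφ1·cosφ2·cosΔλ=0.73292121; θ=atan2(y, x)=-14.6857° <0 so +360° → 345.3143° ≈ 345.3°
Leg 3: φ1=1.3656870, φ2=0.7236868, Δφ=-0.6420002, Δλ=-1.3984241 rad; a=sin²(Δφ/2)+cosφ1·cosφ2·sin²(Δλ/2)=0.1627744959; c=2·atan2(√a, √(1-a))=0.830575447; dist=6371·c=5291.596 ≈ 5291.6 km; running total=37166.5 km
Leg 3 bearing: y=sinΔλ·cosφ2=-0.73826443, x=cosφ1·sinφ2-sinφ1·cosφ2·cosΔλ=0.00902569; θ=atan2(y, x)=-89.2996° <0 so +360° → 270.7004° ≈ 270.7°
Leg 4: φ1=0.7236868, φ2=0.6833819, Δφ=-0.0403049, Δλ=-0.6324602 rad; a=sin²(Δφ/2)+cosφ1·cosφ2·sin²(Δλ/2)=0.0566047820; c=2·atan2(√a, √(1-a))=0.480442636; dist=6371·c=3060.900 ≈ 3060.9 km; running total=40227.4 km
Leg 4 bearing: y=sinΔλ·cosφ2=-0.45838756, x=cosφ1·sinφ2-sinφ1·cosφ2·cosΔλ=0.05902174; θ=atan2(y, x)=-82.6630° <0 so +360° → 277.3370° ≈ 277.3°
Leg 5: φ1=0.6833819, φ2=0.4972007, Δφ=-0.1861813, Δλ=3.5641438 rad; a=sin²(Δφ/2)+cosφ1·cosφ2·sin²(Δλ/2)=0.6602203204; c=2·atan2(√a, √(1-a))=1.896990947; dist=6371·c=12085.729 ≈ 12085.7 km; running total=52313.1 km
Leg 5 bearing: y=sinΔλ·cosφ2=-0.36043555, x=cosφ1·sinφ2-sinφ1·cosφ2·cosΔλ=0.87601599; θ=atan2(y, x)=-22.3646° <0 so +360° → 337.6354° ≈ 337.6°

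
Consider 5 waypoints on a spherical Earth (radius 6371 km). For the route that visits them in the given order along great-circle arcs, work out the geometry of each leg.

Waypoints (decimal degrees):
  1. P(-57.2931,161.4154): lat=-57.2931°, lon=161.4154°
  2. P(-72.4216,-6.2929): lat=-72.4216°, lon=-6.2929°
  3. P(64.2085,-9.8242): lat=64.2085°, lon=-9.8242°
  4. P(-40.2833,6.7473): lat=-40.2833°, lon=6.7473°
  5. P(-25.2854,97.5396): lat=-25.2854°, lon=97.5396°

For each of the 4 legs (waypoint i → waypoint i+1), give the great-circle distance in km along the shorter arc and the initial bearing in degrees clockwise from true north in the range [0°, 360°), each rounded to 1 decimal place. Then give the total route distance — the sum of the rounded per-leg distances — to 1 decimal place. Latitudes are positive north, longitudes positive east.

Leg 1: φ1=-0.9999532, φ2=-1.2639954, Δφ=-0.2640421, Δλ=-2.9270620 rad; a=sin²(Δφ/2)+cosφ1·cosφ2·sin²(Δλ/2)=0.1786469657; c=2·atan2(√a, √(1-a))=0.872771066; dist=6371·c=5560.424 ≈ 5560.4 km; running total=5560.4 km
Leg 1 bearing: y=sinΔλ·cosφ2=-0.06429467, x=cosφ1·sinφ2-sinφ1·cosφ2·cosΔλ=-0.76341018; θ=atan2(y, x)=-175.1859° <0 so +360° → 184.8141° ≈ 184.8°
Leg 2: φ1=-1.2639954, φ2=1.1206497, Δφ=2.3846451, Δλ=-0.0616328 rad; a=sin²(Δφ/2)+cosφ1·cosφ2·sin²(Δλ/2)=0.8635925125; c=2·atan2(√a, √(1-a))=2.385008497; dist=6371·c=15194.889 ≈ 15194.9 km; running total=20755.3 km
Leg 2 bearing: y=sinΔλ·cosφ2=-0.02679931, x=cosφ1·sinφ2-sinφ1·cosφ2·cosΔλ=0.68591817; θ=atan2(y, x)=-2.2374° <0 so +360° → 357.7626° ≈ 357.8°
Leg 3: φ1=1.1206497, φ2=-0.7030762, Δφ=-1.8237260, Δλ=0.2892272 rad; a=sin²(Δφ/2)+cosφ1·cosφ2·sin²(Δλ/2)=0.6320138828; c=2·atan2(√a, √(1-a))=1.837992107; dist=6371·c=11709.848 ≈ 11709.8 km; running total=32465.1 km
Leg 3 bearing: y=sinΔλ·cosφ2=0.21757565, x=cosφ1·sinφ2-sinφ1·cosφ2·cosΔλ=-0.93965429; θ=atan2(y, x)=166.9630° ≈ 167.0°
Leg 4: φ1=-0.7030762, φ2=-0.4413135, Δφ=0.2617627, Δλ=1.5846246 rad; a=sin²(Δφ/2)+cosφ1·cosφ2·sin²(Δλ/2)=0.3666856300; c=2·atan2(√a, √(1-a))=1.300902882; dist=6371·c=8288.052 ≈ 8288.1 km; running total=40753.2 km
Leg 4 bearing: y=sinΔλ·cosφ2=0.90410497, x=cosφ1·sinφ2-sinφ1·cosφ2·cosΔλ=-0.33392112; θ=atan2(y, x)=110.2711° ≈ 110.3°

Leg 1: dist=5560.4 km, bearing=184.8°
Leg 2: dist=15194.9 km, bearing=357.8°
Leg 3: dist=11709.8 km, bearing=167.0°
Leg 4: dist=8288.1 km, bearing=110.3°
Total: 40753.2 km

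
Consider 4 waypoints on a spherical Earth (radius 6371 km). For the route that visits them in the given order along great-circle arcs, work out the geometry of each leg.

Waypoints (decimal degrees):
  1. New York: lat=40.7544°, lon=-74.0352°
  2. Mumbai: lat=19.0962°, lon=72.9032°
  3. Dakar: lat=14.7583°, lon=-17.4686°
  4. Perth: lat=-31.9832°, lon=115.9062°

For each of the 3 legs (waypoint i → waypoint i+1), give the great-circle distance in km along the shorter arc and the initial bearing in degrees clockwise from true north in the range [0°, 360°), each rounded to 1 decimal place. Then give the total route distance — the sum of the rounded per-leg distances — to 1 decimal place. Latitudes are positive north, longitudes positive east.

Leg 1: φ1=0.7112985, φ2=0.3332916, Δφ=-0.3780069, Δλ=2.5645589 rad; a=sin²(Δφ/2)+cosφ1·cosφ2·sin²(Δλ/2)=0.6931763220; c=2·atan2(√a, √(1-a))=1.967470217; dist=6371·c=12534.753 ≈ 12534.8 km; running total=12534.8 km
Leg 1 bearing: y=sinΔλ·cosφ2=0.51551964, x=cosφ1·sinφ2-sinφ1·cosφ2·cosΔλ=0.76483406; θ=atan2(y, x)=33.9811° ≈ 34.0°
Leg 2: φ1=0.3332916, φ2=0.2575809, Δφ=-0.0757106, Δλ=-1.5772855 rad; a=sin²(Δφ/2)+cosφ1·cosφ2·sin²(Δλ/2)=0.4612947548; c=2·atan2(√a, √(1-a))=1.493308315; dist=6371·c=9513.867 ≈ 9513.9 km; running total=22048.7 km
Leg 2 bearing: y=sinΔλ·cosφ2=-0.96698869, x=cosφ1·sinφ2-sinφ1·cosφ2·cosΔλ=0.24277664; θ=atan2(y, x)=-75.9064° <0 so +360° → 284.0936° ≈ 284.1°
Leg 3: φ1=0.2575809, φ2=-0.5582121, Δφ=-0.8157931, Δλ=2.3278294 rad; a=sin²(Δφ/2)+cosφ1·cosφ2·sin²(Δλ/2)=0.8491151932; c=2·atan2(√a, √(1-a))=2.343718868; dist=6371·c=14931.833 ≈ 14931.8 km; running total=36980.5 km
Leg 3 bearing: y=sinΔλ·cosφ2=0.61653940, x=cosφ1·sinφ2-sinφ1·cosφ2·cosΔλ=-0.36380420; θ=atan2(y, x)=120.5438° ≈ 120.5°

Leg 1: dist=12534.8 km, bearing=34.0°
Leg 2: dist=9513.9 km, bearing=284.1°
Leg 3: dist=14931.8 km, bearing=120.5°
Total: 36980.5 km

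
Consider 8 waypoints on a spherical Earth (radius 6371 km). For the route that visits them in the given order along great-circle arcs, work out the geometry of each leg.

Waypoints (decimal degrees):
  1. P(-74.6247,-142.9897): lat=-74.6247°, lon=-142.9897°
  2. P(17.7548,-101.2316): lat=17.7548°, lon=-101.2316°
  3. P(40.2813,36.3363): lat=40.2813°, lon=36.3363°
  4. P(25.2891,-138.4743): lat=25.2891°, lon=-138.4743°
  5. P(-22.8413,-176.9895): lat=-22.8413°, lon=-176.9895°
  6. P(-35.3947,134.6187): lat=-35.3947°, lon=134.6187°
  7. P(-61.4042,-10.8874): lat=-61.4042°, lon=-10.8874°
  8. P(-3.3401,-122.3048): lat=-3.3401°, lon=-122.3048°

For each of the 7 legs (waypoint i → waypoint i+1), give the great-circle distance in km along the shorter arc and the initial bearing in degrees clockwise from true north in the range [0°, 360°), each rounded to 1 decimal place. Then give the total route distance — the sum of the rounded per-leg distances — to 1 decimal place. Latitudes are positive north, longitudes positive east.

Leg 1: dist=10682.0 km, bearing=39.6°
Leg 2: dist=12211.6 km, bearing=33.2°
Leg 3: dist=12704.2 km, bearing=354.9°
Leg 4: dist=6773.1 km, bearing=221.1°
Leg 5: dist=4852.5 km, bearing=242.0°
Leg 6: dist=8809.2 km, bearing=196.0°
Leg 7: dist=10795.2 km, bearing=249.5°
Total: 66827.8 km

Leg 1: φ1=-1.3024467, φ2=0.3098797, Δφ=1.6123264, Δλ=0.7288163 rad; a=sin²(Δφ/2)+cosφ1·cosφ2·sin²(Δλ/2)=0.5528327401; c=2·atan2(√a, √(1-a))=1.676659431; dist=6371·c=10681.997 ≈ 10682.0 km; running total=10682.0 km
Leg 1 bearing: y=sinΔλ·cosφ2=0.63426633, x=cosφ1·sinφ2-sinφ1·cosφ2·cosΔλ=0.76585966; θ=atan2(y, x)=39.6307° ≈ 39.6°
Leg 2: φ1=0.3098797, φ2=0.7030413, Δφ=0.3931616, Δλ=2.4010128 rad; a=sin²(Δφ/2)+cosφ1·cosφ2·sin²(Δλ/2)=0.6695433350; c=2·atan2(√a, √(1-a))=1.916742207; dist=6371·c=12211.565 ≈ 12211.6 km; running total=22893.6 km
Leg 2 bearing: y=sinΔλ·cosφ2=0.51472693, x=cosφ1·sinφ2-sinφ1·cosφ2·cosΔλ=0.78744931; θ=atan2(y, x)=33.1712° ≈ 33.2°
Leg 3: φ1=0.7030413, φ2=0.4413781, Δφ=-0.2616633, Δλ=-3.0510205 rad; a=sin²(Δφ/2)+cosφ1·cosφ2·sin²(Δλ/2)=0.7053737969; c=2·atan2(√a, √(1-a))=1.994070193; dist=6371·c=12704.221 ≈ 12704.2 km; running total=35597.8 km
Leg 3 bearing: y=sinΔλ·cosφ2=-0.08178011, x=cosφ1·sinφ2-sinφ1·cosφ2·cosΔλ=0.90807402; θ=atan2(y, x)=-5.1461° <0 so +360° → 354.8539° ≈ 354.9°
Leg 4: φ1=0.4413781, φ2=-0.3986559, Δφ=-0.8400340, Δλ=-0.6722171 rad; a=sin²(Δφ/2)+cosφ1·cosφ2·sin²(Δλ/2)=0.2569222849; c=2·atan2(√a, √(1-a))=1.063111449; dist=6371·c=6773.083 ≈ 6773.1 km; running total=42370.9 km
Leg 4 bearing: y=sinΔλ·cosφ2=-0.57389059, x=cosφ1·sinφ2-sinφ1·cosφ2·cosΔλ=-0.65901631; θ=atan2(y, x)=-138.9497° <0 so +360° → 221.0503° ≈ 221.1°
Leg 5: φ1=-0.3986559, φ2=-0.6177541, Δφ=-0.2190982, Δλ=5.4385891 rad; a=sin²(Δφ/2)+cosφ1·cosφ2·sin²(Δλ/2)=0.1381518944; c=2·atan2(√a, √(1-a))=0.761653033; dist=6371·c=4852.491 ≈ 4852.5 km; running total=47223.4 km
Leg 5 bearing: y=sinΔλ·cosφ2=-0.60951361, x=cosφ1·sinφ2-sinφ1·cosφ2·cosΔλ=-0.32366178; θ=atan2(y, x)=-117.9690° <0 so +360° → 242.0310° ≈ 242.0°
Leg 6: φ1=-0.6177541, φ2=-1.0717055, Δφ=-0.4539514, Δλ=-2.5395605 rad; a=sin²(Δφ/2)+cosφ1·cosφ2·sin²(Δλ/2)=0.4065091246; c=2·atan2(√a, √(1-a))=1.382707521; dist=6371·c=8809.230 ≈ 8809.2 km; running total=56032.6 km
Leg 6 bearing: y=sinΔλ·cosφ2=-0.27105560, x=cosφ1·sinφ2-sinφ1·cosφ2·cosΔλ=-0.94422809; θ=atan2(y, x)=-163.9830° <0 so +360° → 196.0170° ≈ 196.0°
Leg 7: φ1=-1.0717055, φ2=-0.0582957, Δφ=1.0134097, Δλ=-1.9446005 rad; a=sin²(Δφ/2)+cosφ1·cosφ2·sin²(Δλ/2)=0.5616613817; c=2·atan2(√a, √(1-a))=1.694433842; dist=6371·c=10795.238 ≈ 10795.2 km; running total=66827.8 km
Leg 7 bearing: y=sinΔλ·cosφ2=-0.92936355, x=cosφ1·sinφ2-sinφ1·cosφ2·cosΔλ=-0.34795816; θ=atan2(y, x)=-110.5261° <0 so +360° → 249.4739° ≈ 249.5°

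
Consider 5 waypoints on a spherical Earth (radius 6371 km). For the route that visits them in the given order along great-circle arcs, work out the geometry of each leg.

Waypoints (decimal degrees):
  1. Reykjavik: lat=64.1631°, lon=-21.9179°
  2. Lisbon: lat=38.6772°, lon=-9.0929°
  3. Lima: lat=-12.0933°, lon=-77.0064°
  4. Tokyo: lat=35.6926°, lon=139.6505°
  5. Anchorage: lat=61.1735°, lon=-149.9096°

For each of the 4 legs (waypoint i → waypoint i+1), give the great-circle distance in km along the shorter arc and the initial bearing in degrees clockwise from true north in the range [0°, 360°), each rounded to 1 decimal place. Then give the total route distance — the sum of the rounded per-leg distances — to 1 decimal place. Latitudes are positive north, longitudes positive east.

Leg 1: dist=2957.1 km, bearing=157.2°
Leg 2: dist=9008.9 km, bearing=246.5°
Leg 3: dist=15500.9 km, bearing=311.8°
Leg 4: dist=5564.3 km, bearing=36.4°
Total: 33031.2 km

Leg 1: φ1=1.1198574, φ2=0.6750445, Δφ=-0.4448129, Δλ=0.2238385 rad; a=sin²(Δφ/2)+cosφ1·cosφ2·sin²(Δλ/2)=0.0528983076; c=2·atan2(√a, √(1-a))=0.464147805; dist=6371·c=2957.086 ≈ 2957.1 km; running total=2957.1 km
Leg 1 bearing: y=sinΔλ·cosφ2=0.17329045, x=cosφ1·sinφ2-sinφ1·cosφ2·cosΔλ=-0.41275989; θ=atan2(y, x)=157.2257° ≈ 157.2°
Leg 2: φ1=0.6750445, φ2=-0.2110679, Δφ=-0.8861124, Δλ=-1.1853142 rad; a=sin²(Δφ/2)+cosφ1·cosφ2·sin²(Δλ/2)=0.4219501080; c=2·atan2(√a, √(1-a))=1.414055538; dist=6371·c=9008.948 ≈ 9008.9 km; running total=11966.0 km
Leg 2 bearing: y=sinΔλ·cosφ2=-0.90605352, x=cosφ1·sinφ2-sinφ1·cosφ2·cosΔλ=-0.39331905; θ=atan2(y, x)=-113.4657° <0 so +360° → 246.5343° ≈ 246.5°
Leg 3: φ1=-0.2110679, φ2=0.6229534, Δφ=0.8340213, Δλ=3.7813763 rad; a=sin²(Δφ/2)+cosφ1·cosφ2·sin²(Δλ/2)=0.8796537503; c=2·atan2(√a, √(1-a))=2.433044595; dist=6371·c=15500.927 ≈ 15500.9 km; running total=27466.9 km
Leg 3 bearing: y=sinΔλ·cosφ2=-0.48487660, x=cosφ1·sinφ2-sinφ1·cosφ2·cosΔλ=0.43398940; θ=atan2(y, x)=-48.1698° <0 so +360° → 311.8302° ≈ 311.8°
Leg 4: φ1=0.6229534, φ2=1.0676790, Δφ=0.4447256, Δλ=-5.0537771 rad; a=sin²(Δφ/2)+cosφ1·cosφ2·sin²(Δλ/2)=0.1788792357; c=2·atan2(√a, √(1-a))=0.873377271; dist=6371·c=5564.287 ≈ 5564.3 km; running total=33031.2 km
Leg 4 bearing: y=sinΔλ·cosφ2=0.45433393, x=cosφ1·sinφ2-sinφ1·cosφ2·cosΔλ=0.61733824; θ=atan2(y, x)=36.3514° ≈ 36.4°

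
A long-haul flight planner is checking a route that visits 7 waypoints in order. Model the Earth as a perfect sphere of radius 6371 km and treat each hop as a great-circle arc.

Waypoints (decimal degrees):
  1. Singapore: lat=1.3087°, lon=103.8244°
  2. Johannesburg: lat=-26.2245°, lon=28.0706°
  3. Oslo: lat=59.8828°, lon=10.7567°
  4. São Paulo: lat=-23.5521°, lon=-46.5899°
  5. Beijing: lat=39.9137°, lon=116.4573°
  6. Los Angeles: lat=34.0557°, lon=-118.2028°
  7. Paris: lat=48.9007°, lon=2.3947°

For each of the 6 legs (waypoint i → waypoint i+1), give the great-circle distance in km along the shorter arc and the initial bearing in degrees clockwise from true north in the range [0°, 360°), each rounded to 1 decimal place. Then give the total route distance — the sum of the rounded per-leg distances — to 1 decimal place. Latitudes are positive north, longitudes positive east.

Leg 1: φ1=0.0228411, φ2=-0.4577039, Δφ=-0.4805450, Δλ=-1.3221532 rad; a=sin²(Δφ/2)+cosφ1·cosφ2·sin²(Δλ/2)=0.3946955071; c=2·atan2(√a, √(1-a))=1.358598450; dist=6371·c=8655.631 ≈ 8655.6 km; running total=8655.6 km
Leg 1 bearing: y=sinΔλ·cosφ2=-0.86948213, x=cosφ1·sinφ2-sinφ1·cosφ2·cosΔλ=-0.44681616; θ=atan2(y, x)=-117.1981° <0 so +360° → 242.8019° ≈ 242.8°
Leg 2: φ1=-0.4577039, φ2=1.0451520, Δφ=1.5028559, Δλ=-0.3021846 rad; a=sin²(Δφ/2)+cosφ1·cosφ2·sin²(Δλ/2)=0.4762537561; c=2·atan2(√a, √(1-a))=1.523285967; dist=6371·c=9704.855 ≈ 9704.9 km; running total=18360.5 km
Leg 2 bearing: y=sinΔλ·cosφ2=-0.14933014, x=cosφ1·sinφ2-sinφ1·cosφ2·cosΔλ=0.98764618; θ=atan2(y, x)=-8.5979° <0 so +360° → 351.4021° ≈ 351.4°
Leg 3: φ1=1.0451520, φ2=-0.4110617, Δφ=-1.4562137, Δλ=-1.0008870 rad; a=sin²(Δφ/2)+cosφ1·cosφ2·sin²(Δλ/2)=0.5487296000; c=2·atan2(√a, √(1-a))=1.668410473; dist=6371·c=10629.443 ≈ 10629.4 km; running total=28989.9 km
Leg 3 bearing: y=sinΔλ·cosφ2=-0.77181303, x=cosφ1·sinφ2-sinφ1·cosφ2·cosΔλ=-0.62833618; θ=atan2(y, x)=-129.1492° <0 so +360° → 230.8508° ≈ 230.9°
Leg 4: φ1=-0.4110617, φ2=0.6966255, Δφ=1.1076872, Δλ=2.8457105 rad; a=sin²(Δφ/2)+cosφ1·cosφ2·sin²(Δλ/2)=0.9644746091; c=2·atan2(√a, √(1-a))=2.762360625; dist=6371·c=17599.000 ≈ 17599.0 km; running total=46588.9 km
Leg 4 bearing: y=sinΔλ·cosφ2=0.22364821, x=cosφ1·sinφ2-sinφ1·cosφ2·cosΔλ=0.29501666; θ=atan2(y, x)=37.1653° ≈ 37.2°
Leg 5: φ1=0.6966255, φ2=0.5943841, Δφ=-0.1022414, Δλ=-4.0955914 rad; a=sin²(Δφ/2)+cosφ1·cosφ2·sin²(Δλ/2)=0.5041276822; c=2·atan2(√a, √(1-a))=1.579051785; dist=6371·c=10060.139 ≈ 10060.1 km; running total=56649.0 km
Leg 5 bearing: y=sinΔλ·cosφ2=0.67583118, x=cosφ1·sinφ2-sinφ1·cosφ2·cosΔλ=0.73701022; θ=atan2(y, x)=42.5205° ≈ 42.5°
Leg 6: φ1=0.5943841, φ2=0.8534782, Δφ=0.2590941, Δλ=2.1048234 rad; a=sin²(Δφ/2)+cosφ1·cosφ2·sin²(Δλ/2)=0.4276082734; c=2·atan2(√a, √(1-a))=1.425502211; dist=6371·c=9081.875 ≈ 9081.9 km; running total=65730.9 km
Leg 6 bearing: y=sinΔλ·cosφ2=0.56583718, x=cosφ1·sinφ2-sinφ1·cosφ2·cosΔλ=0.81170564; θ=atan2(y, x)=34.8802° ≈ 34.9°

Leg 1: dist=8655.6 km, bearing=242.8°
Leg 2: dist=9704.9 km, bearing=351.4°
Leg 3: dist=10629.4 km, bearing=230.9°
Leg 4: dist=17599.0 km, bearing=37.2°
Leg 5: dist=10060.1 km, bearing=42.5°
Leg 6: dist=9081.9 km, bearing=34.9°
Total: 65730.9 km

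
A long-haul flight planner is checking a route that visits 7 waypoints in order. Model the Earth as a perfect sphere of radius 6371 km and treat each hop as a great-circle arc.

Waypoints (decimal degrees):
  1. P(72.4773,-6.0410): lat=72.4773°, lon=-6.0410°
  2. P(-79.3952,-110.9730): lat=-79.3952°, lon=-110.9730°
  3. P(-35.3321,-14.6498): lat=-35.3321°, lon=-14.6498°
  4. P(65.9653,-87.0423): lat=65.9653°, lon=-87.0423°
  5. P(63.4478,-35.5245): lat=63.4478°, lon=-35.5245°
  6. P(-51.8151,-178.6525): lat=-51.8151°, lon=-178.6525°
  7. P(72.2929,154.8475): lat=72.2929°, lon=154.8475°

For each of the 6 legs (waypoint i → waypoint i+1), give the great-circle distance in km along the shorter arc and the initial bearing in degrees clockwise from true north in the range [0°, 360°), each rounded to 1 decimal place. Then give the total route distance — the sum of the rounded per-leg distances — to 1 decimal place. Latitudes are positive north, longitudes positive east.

Leg 1: dist=18024.6 km, bearing=215.3°
Leg 2: dist=6282.8 km, bearing=103.5°
Leg 3: dist=12822.9 km, bearing=334.6°
Leg 4: dist=2393.4 km, bearing=72.5°
Leg 5: dist=17518.3 km, bearing=283.8°
Leg 6: dist=13953.5 km, bearing=350.4°
Total: 70995.5 km

Leg 1: φ1=1.2649675, φ2=-1.3857077, Δφ=-2.6506752, Δλ=-1.8314089 rad; a=sin²(Δφ/2)+cosφ1·cosφ2·sin²(Δλ/2)=0.9757938699; c=2·atan2(√a, √(1-a))=2.829157036; dist=6371·c=18024.559 ≈ 18024.6 km; running total=18024.6 km
Leg 1 bearing: y=sinΔλ·cosφ2=-0.17781930, x=cosφ1·sinφ2-sinφ1·cosφ2·cosΔλ=-0.25072110; θ=atan2(y, x)=-144.6545° <0 so +360° → 215.3455° ≈ 215.3°
Leg 2: φ1=-1.3857077, φ2=-0.6166615, Δφ=0.7690462, Δλ=1.6811570 rad; a=sin²(Δφ/2)+cosφ1·cosφ2·sin²(Δλ/2)=0.2240492534; c=2·atan2(√a, √(1-a))=0.986153589; dist=6371·c=6282.785 ≈ 6282.8 km; running total=24307.4 km
Leg 2 bearing: y=sinΔλ·cosφ2=0.81085067, x=cosφ1·sinφ2-sinφ1·cosφ2·cosΔλ=-0.19474583; θ=atan2(y, x)=103.5052° ≈ 103.5°
Leg 3: φ1=-0.6166615, φ2=1.1513117, Δφ=1.7679732, Δλ=-1.2634875 rad; a=sin²(Δφ/2)+cosφ1·cosφ2·sin²(Δλ/2)=0.7138317918; c=2·atan2(√a, √(1-a))=2.012702810; dist=6371·c=12822.930 ≈ 12822.9 km; running total=37130.3 km
Leg 3 bearing: y=sinΔλ·cosφ2=-0.38820875, x=cosφ1·sinφ2-sinφ1·cosφ2·cosΔλ=0.81633193; θ=atan2(y, x)=-25.4335° <0 so +360° → 334.5665° ≈ 334.6°
Leg 4: φ1=1.1513117, φ2=1.1073730, Δφ=-0.0439387, Δλ=0.8991552 rad; a=sin²(Δφ/2)+cosφ1·cosφ2·sin²(Δλ/2)=0.0348679267; c=2·atan2(√a, √(1-a))=0.375664178; dist=6371·c=2393.356 ≈ 2393.4 km; running total=39523.7 km
Leg 4 bearing: y=sinΔλ·cosφ2=0.34992243, x=cosφ1·sinφ2-sinφ1·cosφ2·cosΔλ=0.11028559; θ=atan2(y, x)=72.5066° ≈ 72.5°
Leg 5: φ1=1.1073730, φ2=-0.9043441, Δφ=-2.0117171, Δλ=-2.4980549 rad; a=sin²(Δφ/2)+cosφ1·cosφ2·sin²(Δλ/2)=0.9620927249; c=2·atan2(√a, √(1-a))=2.749693745; dist=6371·c=17518.299 ≈ 17518.3 km; running total=57042.0 km
Leg 5 bearing: y=sinΔλ·cosφ2=-0.37093891, x=cosφ1·sinφ2-sinφ1·cosφ2·cosΔλ=0.09102518; θ=atan2(y, x)=-76.2126° <0 so +360° → 283.7874° ≈ 283.8°
Leg 6: φ1=-0.9043441, φ2=1.2617491, Δφ=2.1660932, Δλ=5.8206731 rad; a=sin²(Δφ/2)+cosφ1·cosφ2·sin²(Δλ/2)=0.7902548715; c=2·atan2(√a, √(1-a))=2.190150903; dist=6371·c=13953.451 ≈ 13953.5 km; running total=70995.5 km
Leg 6 bearing: y=sinΔλ·cosφ2=-0.13571156, x=cosφ1·sinφ2-sinφ1·cosφ2·cosΔλ=0.80286413; θ=atan2(y, x)=-9.5943° <0 so +360° → 350.4057° ≈ 350.4°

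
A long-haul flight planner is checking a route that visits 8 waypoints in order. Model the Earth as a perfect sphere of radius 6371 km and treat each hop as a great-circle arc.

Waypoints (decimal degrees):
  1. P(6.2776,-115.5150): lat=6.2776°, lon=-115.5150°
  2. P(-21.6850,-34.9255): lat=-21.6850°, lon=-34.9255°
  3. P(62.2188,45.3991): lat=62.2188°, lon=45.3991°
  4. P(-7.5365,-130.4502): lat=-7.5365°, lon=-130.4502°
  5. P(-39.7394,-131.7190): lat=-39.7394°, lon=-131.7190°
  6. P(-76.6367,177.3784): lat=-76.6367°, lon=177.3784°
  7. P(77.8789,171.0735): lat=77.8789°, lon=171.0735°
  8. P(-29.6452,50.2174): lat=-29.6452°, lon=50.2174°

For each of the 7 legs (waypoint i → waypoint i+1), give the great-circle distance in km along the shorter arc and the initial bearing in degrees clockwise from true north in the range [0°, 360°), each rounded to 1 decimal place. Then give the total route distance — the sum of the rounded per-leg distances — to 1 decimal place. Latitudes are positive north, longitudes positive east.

Leg 1: φ1=0.1095648, φ2=-0.3784746, Δφ=-0.4880394, Δλ=1.4065521 rad; a=sin²(Δφ/2)+cosφ1·cosφ2·sin²(Δλ/2)=0.4446896913; c=2·atan2(√a, √(1-a))=1.459948849; dist=6371·c=9301.334 ≈ 9301.3 km; running total=9301.3 km
Leg 1 bearing: y=sinΔλ·cosφ2=0.91672397, x=cosφ1·sinφ2-sinφ1·cosφ2·cosΔλ=-0.38390134; θ=atan2(y, x)=112.7227° ≈ 112.7°
Leg 2: φ1=-0.3784746, φ2=1.0859229, Δφ=1.4643976, Δλ=1.4019287 rad; a=sin²(Δφ/2)+cosφ1·cosφ2·sin²(Δλ/2)=0.6270605461; c=2·atan2(√a, √(1-a))=1.827735182; dist=6371·c=11644.501 ≈ 11644.5 km; running total=20945.8 km
Leg 2 bearing: y=sinΔλ·cosφ2=0.45946648, x=cosφ1·sinφ2-sinφ1·cosφ2·cosΔλ=0.85106582; θ=atan2(y, x)=28.3634° ≈ 28.4°
Leg 3: φ1=1.0859229, φ2=-0.1315367, Δφ=-1.2174597, Δλ=-3.0691493 rad; a=sin²(Δφ/2)+cosφ1·cosφ2·sin²(Δλ/2)=0.7884488846; c=2·atan2(√a, √(1-a))=2.185721947; dist=6371·c=13925.235 ≈ 13925.2 km; running total=34871.0 km
Leg 3 bearing: y=sinΔλ·cosφ2=-0.07175478, x=cosφ1·sinφ2-sinφ1·cosφ2·cosΔλ=0.81365854; θ=atan2(y, x)=-5.0398° <0 so +360° → 354.9602° ≈ 355.0°
Leg 4: φ1=-0.1315367, φ2=-0.6935834, Δφ=-0.5620466, Δλ=-0.0221447 rad; a=sin²(Δφ/2)+cosφ1·cosφ2·sin²(Δλ/2)=0.0770103574; c=2·atan2(√a, √(1-a))=0.562397262; dist=6371·c=3583.033 ≈ 3583.0 km; running total=38454.0 km
Leg 4 bearing: y=sinΔλ·cosφ2=-0.01702703, x=cosφ1·sinφ2-sinφ1·cosφ2·cosΔλ=-0.53294383; θ=atan2(y, x)=-178.1701° <0 so +360° → 181.8299° ≈ 181.8°
Leg 5: φ1=-0.6935834, φ2=-1.3375627, Δφ=-0.6439794, Δλ=5.3947673 rad; a=sin²(Δφ/2)+cosφ1·cosφ2·sin²(Δλ/2)=0.1329658578; c=2·atan2(√a, √(1-a))=0.746502700; dist=6371·c=4755.969 ≈ 4756.0 km; running total=43210.0 km
Leg 5 bearing: y=sinΔλ·cosφ2=-0.17937015, x=cosφ1·sinφ2-sinφ1·cosφ2·cosΔλ=-0.65495809; θ=atan2(y, x)=-164.6842° <0 so +360° → 195.3158° ≈ 195.3°
Leg 6: φ1=-1.3375627, φ2=1.3592432, Δφ=2.6968060, Δλ=-0.1100413 rad; a=sin²(Δφ/2)+cosφ1·cosφ2·sin²(Δλ/2)=0.9514980024; c=2·atan2(√a, √(1-a))=2.697488680; dist=6371·c=17185.700 ≈ 17185.7 km; running total=60395.7 km
Leg 6 bearing: y=sinΔλ·cosφ2=-0.02305971, x=cosφ1·sinφ2-sinφ1·cosφ2·cosΔλ=0.42902968; θ=atan2(y, x)=-3.0766° <0 so +360° → 356.9234° ≈ 356.9°
Leg 7: φ1=1.3592432, φ2=-0.5174063, Δφ=-1.8766496, Δλ=-2.1093369 rad; a=sin²(Δφ/2)+cosφ1·cosφ2·sin²(Δλ/2)=0.7885991639; c=2·atan2(√a, √(1-a))=2.186089958; dist=6371·c=13927.579 ≈ 13927.6 km; running total=74323.3 km
Leg 7 bearing: y=sinΔλ·cosφ2=-0.74609025, x=cosφ1·sinφ2-sinφ1·cosφ2·cosΔλ=0.33195095; θ=atan2(y, x)=-66.0147° <0 so +360° → 293.9853° ≈ 294.0°

Leg 1: dist=9301.3 km, bearing=112.7°
Leg 2: dist=11644.5 km, bearing=28.4°
Leg 3: dist=13925.2 km, bearing=355.0°
Leg 4: dist=3583.0 km, bearing=181.8°
Leg 5: dist=4756.0 km, bearing=195.3°
Leg 6: dist=17185.7 km, bearing=356.9°
Leg 7: dist=13927.6 km, bearing=294.0°
Total: 74323.3 km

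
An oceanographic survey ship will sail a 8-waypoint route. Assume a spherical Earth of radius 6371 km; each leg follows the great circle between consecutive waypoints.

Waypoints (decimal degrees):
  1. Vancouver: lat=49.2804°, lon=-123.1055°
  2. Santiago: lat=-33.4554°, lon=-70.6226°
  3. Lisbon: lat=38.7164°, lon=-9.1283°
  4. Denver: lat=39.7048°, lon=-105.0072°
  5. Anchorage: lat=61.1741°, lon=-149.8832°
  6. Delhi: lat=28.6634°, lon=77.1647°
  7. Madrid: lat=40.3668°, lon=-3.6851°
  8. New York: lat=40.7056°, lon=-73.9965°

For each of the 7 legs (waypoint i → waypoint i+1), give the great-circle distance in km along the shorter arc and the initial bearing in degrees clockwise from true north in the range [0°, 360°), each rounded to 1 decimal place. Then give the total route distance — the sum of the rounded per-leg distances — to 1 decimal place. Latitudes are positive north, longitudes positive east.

Leg 1: φ1=0.8601052, φ2=-0.5839069, Δφ=-1.4440121, Δλ=0.9159994 rad; a=sin²(Δφ/2)+cosφ1·cosφ2·sin²(Δλ/2)=0.5431832532; c=2·atan2(√a, √(1-a))=1.657270566; dist=6371·c=10558.471 ≈ 10558.5 km; running total=10558.5 km
Leg 1 bearing: y=sinΔλ·cosφ2=0.66175514, x=cosφ1·sinφ2-sinφ1·cosφ2·cosΔλ=-0.74472878; θ=atan2(y, x)=138.3762° ≈ 138.4°
Leg 2: φ1=-0.5839069, φ2=0.6757287, Δφ=1.2596355, Δλ=1.0732780 rad; a=sin²(Δφ/2)+cosφ1·cosφ2·sin²(Δλ/2)=0.5170680482; c=2·atan2(√a, √(1-a))=1.604939056; dist=6371·c=10225.067 ≈ 10225.1 km; running total=20783.6 km
Leg 2 bearing: y=sinΔλ·cosφ2=0.68566125, x=cosφ1·sinφ2-sinφ1·cosφ2·cosΔλ=0.72711992; θ=atan2(y, x)=43.3191° ≈ 43.3°
Leg 3: φ1=0.6757287, φ2=0.6929795, Δφ=0.0172508, Δλ=-1.6734025 rad; a=sin²(Δφ/2)+cosφ1·cosφ2·sin²(Δλ/2)=0.3309584368; c=2·atan2(√a, √(1-a))=1.225916985; dist=6371·c=7810.317 ≈ 7810.3 km; running total=28593.9 km
Leg 3 bearing: y=sinΔλ·cosφ2=-0.76529974, x=cosφ1·sinφ2-sinφ1·cosφ2·cosΔλ=0.54773726; θ=atan2(y, x)=-54.4081° <0 so +360° → 305.5919° ≈ 305.6°
Leg 4: φ1=0.6929795, φ2=1.0676895, Δφ=0.3747100, Δλ=-0.7832340 rad; a=sin²(Δφ/2)+cosφ1·cosφ2·sin²(Δλ/2)=0.0887324773; c=2·atan2(√a, √(1-a))=0.604942069; dist=6371·c=3854.086 ≈ 3854.1 km; running total=32448.0 km
Leg 4 bearing: y=sinΔλ·cosφ2=-0.34019271, x=cosφ1·sinφ2-sinφ1·cosφ2·cosΔλ=0.45574666; θ=atan2(y, x)=-36.7395° <0 so +360° → 323.2605° ≈ 323.3°
Leg 5: φ1=1.0676895, φ2=0.5002707, Δφ=-0.5674188, Δλ=3.9627334 rad; a=sin²(Δφ/2)+cosφ1·cosφ2·sin²(Δλ/2)=0.4340212297; c=2·atan2(√a, √(1-a))=1.438452796; dist=6371·c=9164.383 ≈ 9164.4 km; running total=41612.4 km
Leg 5 bearing: y=sinΔλ·cosφ2=-0.64222838, x=cosφ1·sinφ2-sinφ1·cosφ2·cosΔλ=0.75506948; θ=atan2(y, x)=-40.3830° <0 so +360° → 319.6170° ≈ 319.6°
Leg 6: φ1=0.5002707, φ2=0.7045336, Δφ=0.2042629, Δλ=-1.4110952 rad; a=sin²(Δφ/2)+cosφ1·cosφ2·sin²(Δλ/2)=0.2915093358; c=2·atan2(√a, √(1-a))=1.140674728; dist=6371·c=7267.239 ≈ 7267.2 km; running total=48879.6 km
Leg 6 bearing: y=sinΔλ·cosφ2=-0.75221827, x=cosφ1·sinφ2-sinφ1·cosφ2·cosΔλ=0.51019040; θ=atan2(y, x)=-55.8530° <0 so +360° → 304.1470° ≈ 304.1°
Leg 7: φ1=0.7045336, φ2=0.7104467, Δφ=0.0059132, Δλ=-1.2271654 rad; a=sin²(Δφ/2)+cosφ1·cosφ2·sin²(Δλ/2)=0.1915045586; c=2·atan2(√a, √(1-a))=0.905883055; dist=6371·c=5771.381 ≈ 5771.4 km; running total=54651.0 km
Leg 7 bearing: y=sinΔλ·cosφ2=-0.71375197, x=cosφ1·sinφ2-sinφ1·cosφ2·cosΔλ=0.33148209; θ=atan2(y, x)=-65.0888° <0 so +360° → 294.9112° ≈ 294.9°

Leg 1: dist=10558.5 km, bearing=138.4°
Leg 2: dist=10225.1 km, bearing=43.3°
Leg 3: dist=7810.3 km, bearing=305.6°
Leg 4: dist=3854.1 km, bearing=323.3°
Leg 5: dist=9164.4 km, bearing=319.6°
Leg 6: dist=7267.2 km, bearing=304.1°
Leg 7: dist=5771.4 km, bearing=294.9°
Total: 54651.0 km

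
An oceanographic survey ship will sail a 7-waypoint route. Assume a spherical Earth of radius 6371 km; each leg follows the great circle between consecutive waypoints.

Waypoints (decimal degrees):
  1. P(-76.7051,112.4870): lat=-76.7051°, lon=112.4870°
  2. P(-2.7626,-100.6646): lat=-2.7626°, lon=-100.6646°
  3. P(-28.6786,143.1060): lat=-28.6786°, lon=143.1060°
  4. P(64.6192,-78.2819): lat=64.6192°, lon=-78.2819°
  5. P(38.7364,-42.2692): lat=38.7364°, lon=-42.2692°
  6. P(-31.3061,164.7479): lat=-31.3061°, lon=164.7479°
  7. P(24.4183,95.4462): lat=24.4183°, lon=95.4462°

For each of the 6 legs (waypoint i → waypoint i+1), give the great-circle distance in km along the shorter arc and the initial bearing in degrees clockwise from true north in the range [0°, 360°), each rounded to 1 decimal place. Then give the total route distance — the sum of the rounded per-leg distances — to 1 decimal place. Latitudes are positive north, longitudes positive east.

Leg 1: φ1=-1.3387565, φ2=-0.0482165, Δφ=1.2905401, Δλ=-3.7201972 rad; a=sin²(Δφ/2)+cosφ1·cosφ2·sin²(Δλ/2)=0.5727007074; c=2·atan2(√a, √(1-a))=1.716715014; dist=6371·c=10937.191 ≈ 10937.2 km; running total=10937.2 km
Leg 1 bearing: y=sinΔλ·cosφ2=0.54622063, x=cosφ1·sinφ2-sinφ1·cosφ2·cosΔλ=-0.82492512; θ=atan2(y, x)=146.4896° ≈ 146.5°
Leg 2: φ1=-0.0482165, φ2=-0.5005360, Δφ=-0.4523195, Δλ=4.2545996 rad; a=sin²(Δφ/2)+cosφ1·cosφ2·sin²(Δλ/2)=0.6820838252; c=2·atan2(√a, √(1-a))=1.943535255; dist=6371·c=12382.263 ≈ 12382.3 km; running total=23319.5 km
Leg 2 bearing: y=sinΔλ·cosφ2=-0.78698876, x=cosφ1·sinφ2-sinφ1·cosφ2·cosΔλ=-0.49802672; θ=atan2(y, x)=-122.3267° <0 so +360° → 237.6733° ≈ 237.7°
Leg 3: φ1=-0.5005360, φ2=1.1278178, Δφ=1.6283538, Δλ=-3.8639478 rad; a=sin²(Δφ/2)+cosφ1·cosφ2·sin²(Δλ/2)=0.8578538410; c=2·atan2(√a, √(1-a))=2.368433198; dist=6371·c=15089.288 ≈ 15089.3 km; running total=38408.8 km
Leg 3 bearing: y=sinΔλ·cosφ2=0.28339178, x=cosφ1·sinφ2-sinφ1·cosφ2·cosΔλ=0.63831936; θ=atan2(y, x)=23.9396° ≈ 23.9°
Leg 4: φ1=1.1278178, φ2=0.6760777, Δφ=-0.4517401, Δλ=0.6285402 rad; a=sin²(Δφ/2)+cosφ1·cosφ2·sin²(Δλ/2)=0.0821046900; c=2·atan2(√a, √(1-a))=0.581225133; dist=6371·c=3702.985 ≈ 3703.0 km; running total=42111.8 km
Leg 4 bearing: y=sinΔλ·cosφ2=0.45863178, x=cosφ1·sinφ2-sinφ1·cosφ2·cosΔλ=-0.30184587; θ=atan2(y, x)=123.3507° ≈ 123.4°
Leg 5: φ1=0.6760777, φ2=-0.5463945, Δφ=-1.2224722, Δλ=3.6131300 rad; a=sin²(Δφ/2)+cosφ1·cosφ2·sin²(Δλ/2)=0.9594362344; c=2·atan2(√a, √(1-a))=2.736009504; dist=6371·c=17431.117 ≈ 17431.1 km; running total=59542.9 km
Leg 5 bearing: y=sinΔλ·cosφ2=-0.38811827, x=cosφ1·sinφ2-sinφ1·cosφ2·cosΔλ=0.07097604; θ=atan2(y, x)=-79.6367° <0 so +360° → 280.3633° ≈ 280.4°
Leg 6: φ1=-0.5463945, φ2=0.4261797, Δφ=0.9725743, Δλ=-1.2095428 rad; a=sin²(Δφ/2)+cosφ1·cosφ2·sin²(Δλ/2)=0.4699150499; c=2·atan2(√a, √(1-a))=1.510590061; dist=6371·c=9623.969 ≈ 9624.0 km; running total=69166.9 km
Leg 6 bearing: y=sinΔλ·cosφ2=-0.85177967, x=cosφ1·sinφ2-sinφ1·cosφ2·cosΔλ=0.52043344; θ=atan2(y, x)=-58.5753° <0 so +360° → 301.4247° ≈ 301.4°

Leg 1: dist=10937.2 km, bearing=146.5°
Leg 2: dist=12382.3 km, bearing=237.7°
Leg 3: dist=15089.3 km, bearing=23.9°
Leg 4: dist=3703.0 km, bearing=123.4°
Leg 5: dist=17431.1 km, bearing=280.4°
Leg 6: dist=9624.0 km, bearing=301.4°
Total: 69166.9 km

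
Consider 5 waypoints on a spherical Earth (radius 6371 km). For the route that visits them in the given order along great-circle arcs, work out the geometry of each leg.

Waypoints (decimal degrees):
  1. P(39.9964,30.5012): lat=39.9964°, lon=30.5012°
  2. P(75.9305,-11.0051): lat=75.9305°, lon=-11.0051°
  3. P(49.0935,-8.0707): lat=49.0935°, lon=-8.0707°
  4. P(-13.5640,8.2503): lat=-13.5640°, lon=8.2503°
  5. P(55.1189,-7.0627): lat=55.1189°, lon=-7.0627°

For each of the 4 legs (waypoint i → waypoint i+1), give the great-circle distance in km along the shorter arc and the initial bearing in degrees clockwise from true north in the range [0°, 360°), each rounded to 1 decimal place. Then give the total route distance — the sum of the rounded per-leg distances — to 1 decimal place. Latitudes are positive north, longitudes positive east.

Leg 1: dist=4478.6 km, bearing=345.6°
Leg 2: dist=2987.1 km, bearing=175.7°
Leg 3: dist=7149.9 km, bearing=162.4°
Leg 4: dist=7771.6 km, bearing=350.7°
Total: 22387.2 km

Leg 1: φ1=0.6980689, φ2=1.3252372, Δφ=0.6271684, Δλ=-0.7244216 rad; a=sin²(Δφ/2)+cosφ1·cosφ2·sin²(Δλ/2)=0.1185370458; c=2·atan2(√a, √(1-a))=0.702969353; dist=6371·c=4478.618 ≈ 4478.6 km; running total=4478.6 km
Leg 1 bearing: y=sinΔλ·cosφ2=-0.16110208, x=cosφ1·sinφ2-sinφ1·cosφ2·cosΔλ=0.62609119; θ=atan2(y, x)=-14.4300° <0 so +360° → 345.5700° ≈ 345.6°
Leg 2: φ1=1.3252372, φ2=0.8568432, Δφ=-0.4683940, Δλ=0.0512149 rad; a=sin²(Δφ/2)+cosφ1·cosφ2·sin²(Δλ/2)=0.0539571290; c=2·atan2(√a, √(1-a))=0.468856143; dist=6371·c=2987.082 ≈ 2987.1 km; running total=7465.7 km
Leg 2 bearing: y=sinΔλ·cosφ2=0.03352224, x=cosφ1·sinφ2-sinφ1·cosφ2·cosΔλ=-0.45062100; θ=atan2(y, x)=175.7455° ≈ 175.7°
Leg 3: φ1=0.8568432, φ2=-0.2367365, Δφ=-1.0935797, Δλ=0.2848552 rad; a=sin²(Δφ/2)+cosφ1·cosφ2·sin²(Δλ/2)=0.2831716972; c=2·atan2(√a, √(1-a))=1.122249460; dist=6371·c=7149.851 ≈ 7149.9 km; running total=14615.6 km
Leg 3 bearing: y=sinΔλ·cosφ2=0.27318047, x=cosφ1·sinφ2-sinφ1·cosφ2·cosΔλ=-0.85867012; θ=atan2(y, x)=162.3519° ≈ 162.4°
Leg 4: φ1=-0.2367365, φ2=0.9620063, Δφ=1.1987427, Δλ=-0.2672623 rad; a=sin²(Δφ/2)+cosφ1·cosφ2·sin²(Δλ/2)=0.3281037157; c=2·atan2(√a, √(1-a))=1.219843652; dist=6371·c=7771.624 ≈ 7771.6 km; running total=22387.2 km
Leg 4 bearing: y=sinΔλ·cosφ2=-0.15102763, x=cosφ1·sinφ2-sinφ1·cosφ2·cosΔλ=0.92682109; θ=atan2(y, x)=-9.2551° <0 so +360° → 350.7449° ≈ 350.7°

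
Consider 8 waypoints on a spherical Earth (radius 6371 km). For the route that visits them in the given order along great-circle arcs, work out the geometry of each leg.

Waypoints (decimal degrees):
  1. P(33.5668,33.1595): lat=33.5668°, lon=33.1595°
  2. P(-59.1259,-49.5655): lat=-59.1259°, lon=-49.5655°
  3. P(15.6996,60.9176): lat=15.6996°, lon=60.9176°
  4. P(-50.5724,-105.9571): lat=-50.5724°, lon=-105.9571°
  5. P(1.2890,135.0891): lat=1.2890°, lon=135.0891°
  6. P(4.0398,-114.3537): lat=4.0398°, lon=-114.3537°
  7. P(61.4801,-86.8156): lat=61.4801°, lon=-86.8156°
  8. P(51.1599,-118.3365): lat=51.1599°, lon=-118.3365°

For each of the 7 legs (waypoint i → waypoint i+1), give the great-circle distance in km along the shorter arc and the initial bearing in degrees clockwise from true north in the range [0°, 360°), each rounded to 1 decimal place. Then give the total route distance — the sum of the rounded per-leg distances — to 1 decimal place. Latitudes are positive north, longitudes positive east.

Leg 1: φ1=0.5858512, φ2=-1.0319416, Δφ=-1.6177928, Δλ=-1.4438236 rad; a=sin²(Δφ/2)+cosφ1·cosφ2·sin²(Δλ/2)=0.7102073179; c=2·atan2(√a, √(1-a))=2.004698582; dist=6371·c=12771.935 ≈ 12771.9 km; running total=12771.9 km
Leg 1 bearing: y=sinΔλ·cosφ2=-0.50902233, x=cosφ1·sinφ2-sinφ1·cosφ2·cosΔλ=-0.75109773; θ=atan2(y, x)=-145.8743° <0 so +360° → 214.1257° ≈ 214.1°
Leg 2: φ1=-1.0319416, φ2=0.2740097, Δφ=1.3059513, Δλ=1.9282939 rad; a=sin²(Δφ/2)+cosφ1·cosφ2·sin²(Δλ/2)=0.7025595144; c=2·atan2(√a, √(1-a))=1.987905345; dist=6371·c=12664.945 ≈ 12664.9 km; running total=25436.8 km
Leg 2 bearing: y=sinΔλ·cosφ2=0.90182776, x=cosφ1·sinφ2-sinφ1·cosφ2·cosΔλ=-0.15028395; θ=atan2(y, x)=99.4610° ≈ 99.5°
Leg 3: φ1=0.2740097, φ2=-0.8826549, Δφ=-1.1566646, Δλ=-2.9125130 rad; a=sin²(Δφ/2)+cosφ1·cosφ2·sin²(Δλ/2)=0.9022254066; c=2·atan2(√a, √(1-a))=2.505546688; dist=6371·c=15962.838 ≈ 15962.8 km; running total=41399.6 km
Leg 3 bearing: y=sinΔλ·cosφ2=-0.14421998, x=cosφ1·sinφ2-sinφ1·cosφ2·cosΔλ=-0.57624603; θ=atan2(y, x)=-165.9489° <0 so +360° → 194.0511° ≈ 194.1°
Leg 4: φ1=-0.8826549, φ2=0.0224973, Δφ=0.9051522, Δλ=4.2070498 rad; a=sin²(Δφ/2)+cosφ1·cosφ2·sin²(Δλ/2)=0.6623770748; c=2·atan2(√a, √(1-a))=1.901548104; dist=6371·c=12114.763 ≈ 12114.8 km; running total=53514.4 km
Leg 4 bearing: y=sinΔλ·cosφ2=-0.87478892, x=cosφ1·sinφ2-sinφ1·cosφ2·cosΔλ=-0.35955401; θ=atan2(y, x)=-112.3435° <0 so +360° → 247.6565° ≈ 247.7°
Leg 5: φ1=0.0224973, φ2=0.0705078, Δφ=0.0480105, Δλ=-4.3535982 rad; a=sin²(Δφ/2)+cosφ1·cosφ2·sin²(Δλ/2)=0.6742982121; c=2·atan2(√a, √(1-a))=1.926869502; dist=6371·c=12276.086 ≈ 12276.1 km; running total=65790.5 km
Leg 5 bearing: y=sinΔλ·cosφ2=0.93399567, x=cosφ1·sinφ2-sinφ1·cosφ2·cosΔλ=0.07831104; θ=atan2(y, x)=85.2072° ≈ 85.2°
Leg 6: φ1=0.0705078, φ2=1.0730302, Δφ=1.0025224, Δλ=0.4806305 rad; a=sin²(Δφ/2)+cosφ1·cosφ2·sin²(Δλ/2)=0.2578912245; c=2·atan2(√a, √(1-a))=1.065327662; dist=6371·c=6787.203 ≈ 6787.2 km; running total=72577.7 km
Leg 6 bearing: y=sinΔλ·cosφ2=0.22074990, x=cosφ1·sinφ2-sinφ1·cosφ2·cosΔλ=0.84664210; θ=atan2(y, x)=14.6137° ≈ 14.6°
Leg 7: φ1=1.0730302, φ2=0.8929087, Δφ=-0.1801215, Δλ=-0.5501435 rad; a=sin²(Δφ/2)+cosφ1·cosφ2·sin²(Δλ/2)=0.0301803700; c=2·atan2(√a, √(1-a))=0.349221834; dist=6371·c=2224.892 ≈ 2224.9 km; running total=74802.6 km
Leg 7 bearing: y=sinΔλ·cosφ2=-0.32787954, x=cosφ1·sinφ2-sinφ1·cosφ2·cosΔλ=-0.09784206; θ=atan2(y, x)=-106.6156° <0 so +360° → 253.3844° ≈ 253.4°

Leg 1: dist=12771.9 km, bearing=214.1°
Leg 2: dist=12664.9 km, bearing=99.5°
Leg 3: dist=15962.8 km, bearing=194.1°
Leg 4: dist=12114.8 km, bearing=247.7°
Leg 5: dist=12276.1 km, bearing=85.2°
Leg 6: dist=6787.2 km, bearing=14.6°
Leg 7: dist=2224.9 km, bearing=253.4°
Total: 74802.6 km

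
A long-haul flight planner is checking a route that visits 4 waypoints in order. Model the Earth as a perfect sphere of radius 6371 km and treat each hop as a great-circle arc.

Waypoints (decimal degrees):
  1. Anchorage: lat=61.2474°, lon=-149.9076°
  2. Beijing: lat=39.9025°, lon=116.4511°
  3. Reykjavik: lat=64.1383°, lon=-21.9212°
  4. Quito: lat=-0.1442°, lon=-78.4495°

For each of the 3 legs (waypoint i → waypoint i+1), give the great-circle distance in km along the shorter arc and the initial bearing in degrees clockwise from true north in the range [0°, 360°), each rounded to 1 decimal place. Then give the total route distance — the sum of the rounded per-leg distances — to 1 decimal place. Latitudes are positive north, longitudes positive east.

Leg 1: dist=6381.2 km, bearing=294.6°
Leg 2: dist=7884.4 km, bearing=342.1°
Leg 3: dist=8474.5 km, bearing=239.2°
Total: 22740.1 km

Leg 1: φ1=1.0689688, φ2=0.6964300, Δφ=-0.3725388, Δλ=4.6488363 rad; a=sin²(Δφ/2)+cosφ1·cosφ2·sin²(Δλ/2)=0.2305223497; c=2·atan2(√a, √(1-a))=1.001599953; dist=6371·c=6381.193 ≈ 6381.2 km; running total=6381.2 km
Leg 1 bearing: y=sinΔλ·cosφ2=-0.76558847, x=cosφ1·sinφ2-sinφ1·cosφ2·cosΔλ=0.35128546; θ=atan2(y, x)=-65.3523° <0 so +360° → 294.6477° ≈ 294.6°
Leg 2: φ1=0.6964300, φ2=1.1194245, Δφ=0.4229945, Δλ=-2.4150522 rad; a=sin²(Δφ/2)+cosφ1·cosφ2·sin²(Δλ/2)=0.3364432964; c=2·atan2(√a, √(1-a))=1.237549017; dist=6371·c=7884.425 ≈ 7884.4 km; running total=14265.6 km
Leg 2 bearing: y=sinΔλ·cosφ2=-0.28976253, x=cosφ1·sinφ2-sinφ1·cosφ2·cosΔλ=0.89946345; θ=atan2(y, x)=-17.8564° <0 so +360° → 342.1436° ≈ 342.1°
Leg 3: φ1=1.1194245, φ2=-0.0025168, Δφ=-1.1219413, Δλ=-0.9866050 rad; a=sin²(Δφ/2)+cosφ1·cosφ2·sin²(Δλ/2)=0.3808450213; c=2·atan2(√a, √(1-a))=1.330171027; dist=6371·c=8474.520 ≈ 8474.5 km; running total=22740.1 km
Leg 3 bearing: y=sinΔλ·cosφ2=-0.83415570, x=cosφ1·sinφ2-sinφ1·cosφ2·cosΔλ=-0.49738581; θ=atan2(y, x)=-120.8065° <0 so +360° → 239.1935° ≈ 239.2°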